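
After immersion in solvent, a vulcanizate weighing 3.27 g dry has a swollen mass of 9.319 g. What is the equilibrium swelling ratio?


Q = W_swollen / W_dry
Q = 9.319 / 3.27
Q = 2.85

Q = 2.85


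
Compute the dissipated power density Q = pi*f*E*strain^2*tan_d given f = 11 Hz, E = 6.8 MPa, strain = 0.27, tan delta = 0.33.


Q = pi * f * E * strain^2 * tan_d
= pi * 11 * 6.8 * 0.27^2 * 0.33
= pi * 11 * 6.8 * 0.0729 * 0.33
= 5.6532

Q = 5.6532


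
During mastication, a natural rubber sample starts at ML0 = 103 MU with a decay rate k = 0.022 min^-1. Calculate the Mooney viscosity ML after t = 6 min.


ML = ML0 * exp(-k * t)
ML = 103 * exp(-0.022 * 6)
ML = 103 * 0.8763
ML = 90.26 MU

90.26 MU


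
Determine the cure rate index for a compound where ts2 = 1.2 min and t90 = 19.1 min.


CRI = 100 / (t90 - ts2)
= 100 / (19.1 - 1.2)
= 100 / 17.9
= 5.59 min^-1

5.59 min^-1


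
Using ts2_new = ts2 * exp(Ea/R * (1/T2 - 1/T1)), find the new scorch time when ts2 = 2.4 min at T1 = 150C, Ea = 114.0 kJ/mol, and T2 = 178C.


Convert temperatures: T1 = 150 + 273.15 = 423.15 K, T2 = 178 + 273.15 = 451.15 K
ts2_new = 2.4 * exp(114000 / 8.314 * (1/451.15 - 1/423.15))
1/T2 - 1/T1 = -1.4667e-04
ts2_new = 0.32 min

0.32 min


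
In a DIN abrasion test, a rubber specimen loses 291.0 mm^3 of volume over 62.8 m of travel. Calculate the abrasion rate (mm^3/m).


Rate = volume_loss / distance
= 291.0 / 62.8
= 4.634 mm^3/m

4.634 mm^3/m


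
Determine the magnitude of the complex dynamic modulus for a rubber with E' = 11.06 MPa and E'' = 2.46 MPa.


|E*| = sqrt(E'^2 + E''^2)
= sqrt(11.06^2 + 2.46^2)
= sqrt(122.3236 + 6.0516)
= 11.33 MPa

11.33 MPa


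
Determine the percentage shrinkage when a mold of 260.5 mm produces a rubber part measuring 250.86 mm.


Shrinkage = (mold - part) / mold * 100
= (260.5 - 250.86) / 260.5 * 100
= 9.64 / 260.5 * 100
= 3.7%

3.7%


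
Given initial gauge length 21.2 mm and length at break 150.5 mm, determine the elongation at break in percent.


Elongation = (Lf - L0) / L0 * 100
= (150.5 - 21.2) / 21.2 * 100
= 129.3 / 21.2 * 100
= 609.9%

609.9%


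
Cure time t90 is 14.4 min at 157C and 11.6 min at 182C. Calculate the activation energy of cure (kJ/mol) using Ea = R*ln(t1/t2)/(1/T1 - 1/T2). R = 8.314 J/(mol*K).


T1 = 430.15 K, T2 = 455.15 K
1/T1 - 1/T2 = 1.2769e-04
ln(t1/t2) = ln(14.4/11.6) = 0.2162
Ea = 8.314 * 0.2162 / 1.2769e-04 = 14078.1826 J/mol
Ea = 14.08 kJ/mol

14.08 kJ/mol


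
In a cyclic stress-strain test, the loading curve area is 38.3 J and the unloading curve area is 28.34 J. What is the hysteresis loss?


Hysteresis loss = loading - unloading
= 38.3 - 28.34
= 9.96 J

9.96 J


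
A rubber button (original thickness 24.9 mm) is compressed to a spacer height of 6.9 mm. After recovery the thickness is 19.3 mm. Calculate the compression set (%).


CS = (t0 - recovered) / (t0 - ts) * 100
= (24.9 - 19.3) / (24.9 - 6.9) * 100
= 5.6 / 18.0 * 100
= 31.1%

31.1%


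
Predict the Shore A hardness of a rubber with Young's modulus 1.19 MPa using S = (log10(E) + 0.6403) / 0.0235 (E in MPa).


log10(E) = 0.0235*S - 0.6403  =>  S = (log10(E) + 0.6403) / 0.0235
log10(1.19) = 0.075547
S = (0.075547 + 0.6403) / 0.0235 = 0.715847 / 0.0235
S = 30.5

Shore A = 30.5


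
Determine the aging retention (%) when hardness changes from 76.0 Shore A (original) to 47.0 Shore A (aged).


Retention = aged / original * 100
= 47.0 / 76.0 * 100
= 61.8%

61.8%


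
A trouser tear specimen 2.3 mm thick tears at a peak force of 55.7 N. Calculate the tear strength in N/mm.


Tear strength = force / thickness
= 55.7 / 2.3
= 24.22 N/mm

24.22 N/mm


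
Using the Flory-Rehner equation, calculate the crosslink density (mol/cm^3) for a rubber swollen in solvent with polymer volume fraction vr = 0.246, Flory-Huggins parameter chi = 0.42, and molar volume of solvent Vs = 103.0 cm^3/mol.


ln(1 - vr) = ln(1 - 0.246) = -0.2824
Numerator = -((-0.2824) + 0.246 + 0.42 * 0.246^2) = 0.0109
Denominator = 103.0 * (0.246^(1/3) - 0.246/2) = 51.8690
nu = 0.0109 / 51.8690 = 2.1104e-04 mol/cm^3

2.1104e-04 mol/cm^3


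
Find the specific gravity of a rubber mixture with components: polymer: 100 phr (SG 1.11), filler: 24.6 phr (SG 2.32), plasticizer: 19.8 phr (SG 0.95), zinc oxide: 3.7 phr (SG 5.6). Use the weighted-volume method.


Sum of weights = 148.1
Volume contributions:
  polymer: 100/1.11 = 90.0901
  filler: 24.6/2.32 = 10.6034
  plasticizer: 19.8/0.95 = 20.8421
  zinc oxide: 3.7/5.6 = 0.6607
Sum of volumes = 122.1964
SG = 148.1 / 122.1964 = 1.212

SG = 1.212


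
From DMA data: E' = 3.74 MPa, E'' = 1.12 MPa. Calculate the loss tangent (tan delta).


tan delta = E'' / E'
= 1.12 / 3.74
= 0.2995

tan delta = 0.2995


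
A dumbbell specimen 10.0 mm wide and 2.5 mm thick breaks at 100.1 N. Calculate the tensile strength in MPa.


Area = width * thickness = 10.0 * 2.5 = 25.0 mm^2
TS = force / area = 100.1 / 25.0 = 4.0 MPa

4.0 MPa


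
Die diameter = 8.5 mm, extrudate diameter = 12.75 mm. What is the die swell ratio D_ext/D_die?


Die swell ratio = D_extrudate / D_die
= 12.75 / 8.5
= 1.5

Die swell = 1.5


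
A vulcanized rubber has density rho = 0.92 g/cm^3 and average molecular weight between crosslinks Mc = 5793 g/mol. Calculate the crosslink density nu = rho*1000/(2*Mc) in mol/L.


nu = rho * 1000 / (2 * Mc)
nu = 0.92 * 1000 / (2 * 5793)
nu = 920.0 / 11586
nu = 0.0794 mol/L

0.0794 mol/L


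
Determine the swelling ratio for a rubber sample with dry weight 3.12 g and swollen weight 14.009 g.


Q = W_swollen / W_dry
Q = 14.009 / 3.12
Q = 4.49

Q = 4.49


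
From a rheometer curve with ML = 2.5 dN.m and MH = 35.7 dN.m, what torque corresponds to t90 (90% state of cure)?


M90 = ML + 0.9 * (MH - ML)
M90 = 2.5 + 0.9 * (35.7 - 2.5)
M90 = 2.5 + 0.9 * 33.2
M90 = 32.38 dN.m

32.38 dN.m


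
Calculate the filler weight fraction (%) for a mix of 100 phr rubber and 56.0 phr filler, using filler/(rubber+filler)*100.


Filler % = filler / (rubber + filler) * 100
= 56.0 / (100 + 56.0) * 100
= 56.0 / 156.0 * 100
= 35.9%

35.9%


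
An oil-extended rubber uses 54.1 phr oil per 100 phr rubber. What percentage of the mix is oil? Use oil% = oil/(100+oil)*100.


Oil % = oil / (100 + oil) * 100
= 54.1 / (100 + 54.1) * 100
= 54.1 / 154.1 * 100
= 35.11%

35.11%


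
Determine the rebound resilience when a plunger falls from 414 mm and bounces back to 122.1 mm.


Resilience = h_rebound / h_drop * 100
= 122.1 / 414 * 100
= 29.5%

29.5%


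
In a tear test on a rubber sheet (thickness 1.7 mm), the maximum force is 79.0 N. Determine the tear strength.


Tear strength = force / thickness
= 79.0 / 1.7
= 46.47 N/mm

46.47 N/mm


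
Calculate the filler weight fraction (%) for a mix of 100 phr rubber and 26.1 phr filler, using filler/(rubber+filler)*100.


Filler % = filler / (rubber + filler) * 100
= 26.1 / (100 + 26.1) * 100
= 26.1 / 126.1 * 100
= 20.7%

20.7%


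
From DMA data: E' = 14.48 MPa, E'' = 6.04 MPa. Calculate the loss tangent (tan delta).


tan delta = E'' / E'
= 6.04 / 14.48
= 0.4171

tan delta = 0.4171


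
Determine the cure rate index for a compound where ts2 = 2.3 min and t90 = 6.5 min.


CRI = 100 / (t90 - ts2)
= 100 / (6.5 - 2.3)
= 100 / 4.2
= 23.81 min^-1

23.81 min^-1


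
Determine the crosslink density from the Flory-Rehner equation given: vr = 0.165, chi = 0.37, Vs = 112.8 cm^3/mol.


ln(1 - vr) = ln(1 - 0.165) = -0.1803
Numerator = -((-0.1803) + 0.165 + 0.37 * 0.165^2) = 0.0053
Denominator = 112.8 * (0.165^(1/3) - 0.165/2) = 52.5626
nu = 0.0053 / 52.5626 = 9.9887e-05 mol/cm^3

9.9887e-05 mol/cm^3


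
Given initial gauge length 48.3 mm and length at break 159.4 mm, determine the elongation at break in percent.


Elongation = (Lf - L0) / L0 * 100
= (159.4 - 48.3) / 48.3 * 100
= 111.1 / 48.3 * 100
= 230.0%

230.0%


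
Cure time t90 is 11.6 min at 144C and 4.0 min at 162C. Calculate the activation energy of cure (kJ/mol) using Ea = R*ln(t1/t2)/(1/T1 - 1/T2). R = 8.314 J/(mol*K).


T1 = 417.15 K, T2 = 435.15 K
1/T1 - 1/T2 = 9.9161e-05
ln(t1/t2) = ln(11.6/4.0) = 1.0647
Ea = 8.314 * 1.0647 / 9.9161e-05 = 89268.9414 J/mol
Ea = 89.27 kJ/mol

89.27 kJ/mol


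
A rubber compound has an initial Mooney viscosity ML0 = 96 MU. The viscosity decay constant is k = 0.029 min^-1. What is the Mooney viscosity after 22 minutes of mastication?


ML = ML0 * exp(-k * t)
ML = 96 * exp(-0.029 * 22)
ML = 96 * 0.5283
ML = 50.72 MU

50.72 MU


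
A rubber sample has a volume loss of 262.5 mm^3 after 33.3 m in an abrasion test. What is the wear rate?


Rate = volume_loss / distance
= 262.5 / 33.3
= 7.883 mm^3/m

7.883 mm^3/m


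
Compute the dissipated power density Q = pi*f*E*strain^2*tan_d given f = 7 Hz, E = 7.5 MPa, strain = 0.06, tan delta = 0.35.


Q = pi * f * E * strain^2 * tan_d
= pi * 7 * 7.5 * 0.06^2 * 0.35
= pi * 7 * 7.5 * 0.0036 * 0.35
= 0.2078

Q = 0.2078


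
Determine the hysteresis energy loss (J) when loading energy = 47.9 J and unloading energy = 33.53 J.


Hysteresis loss = loading - unloading
= 47.9 - 33.53
= 14.37 J

14.37 J


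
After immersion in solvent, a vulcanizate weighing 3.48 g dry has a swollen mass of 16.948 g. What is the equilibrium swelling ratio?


Q = W_swollen / W_dry
Q = 16.948 / 3.48
Q = 4.87

Q = 4.87


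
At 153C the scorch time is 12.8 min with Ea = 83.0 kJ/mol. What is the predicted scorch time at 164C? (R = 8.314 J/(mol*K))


Convert temperatures: T1 = 153 + 273.15 = 426.15 K, T2 = 164 + 273.15 = 437.15 K
ts2_new = 12.8 * exp(83000 / 8.314 * (1/437.15 - 1/426.15))
1/T2 - 1/T1 = -5.9047e-05
ts2_new = 7.1 min

7.1 min


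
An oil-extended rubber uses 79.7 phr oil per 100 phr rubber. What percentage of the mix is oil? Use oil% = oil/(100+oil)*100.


Oil % = oil / (100 + oil) * 100
= 79.7 / (100 + 79.7) * 100
= 79.7 / 179.7 * 100
= 44.35%

44.35%


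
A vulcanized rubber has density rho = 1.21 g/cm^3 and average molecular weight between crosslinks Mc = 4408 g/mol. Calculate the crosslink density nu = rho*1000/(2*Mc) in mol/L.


nu = rho * 1000 / (2 * Mc)
nu = 1.21 * 1000 / (2 * 4408)
nu = 1210.0 / 8816
nu = 0.1373 mol/L

0.1373 mol/L


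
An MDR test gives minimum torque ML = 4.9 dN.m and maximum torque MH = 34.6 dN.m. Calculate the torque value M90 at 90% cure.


M90 = ML + 0.9 * (MH - ML)
M90 = 4.9 + 0.9 * (34.6 - 4.9)
M90 = 4.9 + 0.9 * 29.7
M90 = 31.63 dN.m

31.63 dN.m


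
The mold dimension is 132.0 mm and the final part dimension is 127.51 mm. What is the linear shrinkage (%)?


Shrinkage = (mold - part) / mold * 100
= (132.0 - 127.51) / 132.0 * 100
= 4.49 / 132.0 * 100
= 3.4%

3.4%


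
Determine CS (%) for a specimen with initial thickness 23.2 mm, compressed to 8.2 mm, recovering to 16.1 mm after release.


CS = (t0 - recovered) / (t0 - ts) * 100
= (23.2 - 16.1) / (23.2 - 8.2) * 100
= 7.1 / 15.0 * 100
= 47.3%

47.3%


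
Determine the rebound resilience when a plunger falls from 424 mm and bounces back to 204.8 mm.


Resilience = h_rebound / h_drop * 100
= 204.8 / 424 * 100
= 48.3%

48.3%


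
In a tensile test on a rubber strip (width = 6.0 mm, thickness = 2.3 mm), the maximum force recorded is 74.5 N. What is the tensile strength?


Area = width * thickness = 6.0 * 2.3 = 13.8 mm^2
TS = force / area = 74.5 / 13.8 = 5.4 MPa

5.4 MPa


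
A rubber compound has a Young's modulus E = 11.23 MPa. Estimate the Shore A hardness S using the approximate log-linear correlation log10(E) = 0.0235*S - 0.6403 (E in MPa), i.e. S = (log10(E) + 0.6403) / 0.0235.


log10(E) = 0.0235*S - 0.6403  =>  S = (log10(E) + 0.6403) / 0.0235
log10(11.23) = 1.050380
S = (1.050380 + 0.6403) / 0.0235 = 1.690680 / 0.0235
S = 71.9

Shore A = 71.9


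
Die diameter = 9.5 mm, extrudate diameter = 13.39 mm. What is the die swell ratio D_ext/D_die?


Die swell ratio = D_extrudate / D_die
= 13.39 / 9.5
= 1.409

Die swell = 1.409


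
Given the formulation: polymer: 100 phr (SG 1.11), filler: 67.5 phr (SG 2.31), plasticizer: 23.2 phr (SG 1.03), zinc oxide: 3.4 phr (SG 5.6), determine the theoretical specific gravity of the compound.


Sum of weights = 194.1
Volume contributions:
  polymer: 100/1.11 = 90.0901
  filler: 67.5/2.31 = 29.2208
  plasticizer: 23.2/1.03 = 22.5243
  zinc oxide: 3.4/5.6 = 0.6071
Sum of volumes = 142.4423
SG = 194.1 / 142.4423 = 1.363

SG = 1.363


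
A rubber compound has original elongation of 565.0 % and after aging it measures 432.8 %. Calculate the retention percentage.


Retention = aged / original * 100
= 432.8 / 565.0 * 100
= 76.6%

76.6%


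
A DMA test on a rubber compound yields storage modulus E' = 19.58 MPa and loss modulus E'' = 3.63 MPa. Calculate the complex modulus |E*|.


|E*| = sqrt(E'^2 + E''^2)
= sqrt(19.58^2 + 3.63^2)
= sqrt(383.3764 + 13.1769)
= 19.914 MPa

19.914 MPa


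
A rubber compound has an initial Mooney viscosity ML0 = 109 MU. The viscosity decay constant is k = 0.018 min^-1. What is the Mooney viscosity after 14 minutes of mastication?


ML = ML0 * exp(-k * t)
ML = 109 * exp(-0.018 * 14)
ML = 109 * 0.7772
ML = 84.72 MU

84.72 MU


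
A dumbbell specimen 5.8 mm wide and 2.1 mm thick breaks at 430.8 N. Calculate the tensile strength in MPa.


Area = width * thickness = 5.8 * 2.1 = 12.18 mm^2
TS = force / area = 430.8 / 12.18 = 35.37 MPa

35.37 MPa


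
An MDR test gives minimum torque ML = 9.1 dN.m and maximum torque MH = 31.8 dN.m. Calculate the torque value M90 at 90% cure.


M90 = ML + 0.9 * (MH - ML)
M90 = 9.1 + 0.9 * (31.8 - 9.1)
M90 = 9.1 + 0.9 * 22.7
M90 = 29.53 dN.m

29.53 dN.m


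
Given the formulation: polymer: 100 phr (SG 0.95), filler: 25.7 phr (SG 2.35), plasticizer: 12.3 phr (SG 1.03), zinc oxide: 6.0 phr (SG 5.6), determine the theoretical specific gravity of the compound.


Sum of weights = 144.0
Volume contributions:
  polymer: 100/0.95 = 105.2632
  filler: 25.7/2.35 = 10.9362
  plasticizer: 12.3/1.03 = 11.9417
  zinc oxide: 6.0/5.6 = 1.0714
Sum of volumes = 129.2125
SG = 144.0 / 129.2125 = 1.114

SG = 1.114


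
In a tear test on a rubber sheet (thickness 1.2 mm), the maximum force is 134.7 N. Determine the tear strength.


Tear strength = force / thickness
= 134.7 / 1.2
= 112.25 N/mm

112.25 N/mm


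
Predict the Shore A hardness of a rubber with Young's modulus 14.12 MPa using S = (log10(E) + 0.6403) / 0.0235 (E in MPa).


log10(E) = 0.0235*S - 0.6403  =>  S = (log10(E) + 0.6403) / 0.0235
log10(14.12) = 1.149835
S = (1.149835 + 0.6403) / 0.0235 = 1.790135 / 0.0235
S = 76.2

Shore A = 76.2


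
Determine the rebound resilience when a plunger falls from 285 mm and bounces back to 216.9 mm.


Resilience = h_rebound / h_drop * 100
= 216.9 / 285 * 100
= 76.1%

76.1%


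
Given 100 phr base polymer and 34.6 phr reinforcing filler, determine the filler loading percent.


Filler % = filler / (rubber + filler) * 100
= 34.6 / (100 + 34.6) * 100
= 34.6 / 134.6 * 100
= 25.71%

25.71%


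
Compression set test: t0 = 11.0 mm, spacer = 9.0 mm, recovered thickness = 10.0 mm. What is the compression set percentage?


CS = (t0 - recovered) / (t0 - ts) * 100
= (11.0 - 10.0) / (11.0 - 9.0) * 100
= 1.0 / 2.0 * 100
= 50.0%

50.0%


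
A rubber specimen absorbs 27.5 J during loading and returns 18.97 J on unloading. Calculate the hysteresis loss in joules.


Hysteresis loss = loading - unloading
= 27.5 - 18.97
= 8.53 J

8.53 J


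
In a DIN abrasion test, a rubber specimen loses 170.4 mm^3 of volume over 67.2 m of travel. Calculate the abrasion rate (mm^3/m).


Rate = volume_loss / distance
= 170.4 / 67.2
= 2.536 mm^3/m

2.536 mm^3/m


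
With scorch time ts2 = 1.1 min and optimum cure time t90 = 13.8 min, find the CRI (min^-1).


CRI = 100 / (t90 - ts2)
= 100 / (13.8 - 1.1)
= 100 / 12.7
= 7.87 min^-1

7.87 min^-1


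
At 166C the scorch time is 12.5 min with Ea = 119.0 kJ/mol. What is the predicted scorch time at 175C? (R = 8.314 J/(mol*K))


Convert temperatures: T1 = 166 + 273.15 = 439.15 K, T2 = 175 + 273.15 = 448.15 K
ts2_new = 12.5 * exp(119000 / 8.314 * (1/448.15 - 1/439.15))
1/T2 - 1/T1 = -4.5731e-05
ts2_new = 6.5 min

6.5 min


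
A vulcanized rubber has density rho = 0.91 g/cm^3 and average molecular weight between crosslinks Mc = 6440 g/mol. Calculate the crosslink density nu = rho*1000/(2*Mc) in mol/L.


nu = rho * 1000 / (2 * Mc)
nu = 0.91 * 1000 / (2 * 6440)
nu = 910.0 / 12880
nu = 0.0707 mol/L

0.0707 mol/L


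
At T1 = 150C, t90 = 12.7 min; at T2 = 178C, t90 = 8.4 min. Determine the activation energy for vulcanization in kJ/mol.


T1 = 423.15 K, T2 = 451.15 K
1/T1 - 1/T2 = 1.4667e-04
ln(t1/t2) = ln(12.7/8.4) = 0.4134
Ea = 8.314 * 0.4134 / 1.4667e-04 = 23431.8486 J/mol
Ea = 23.43 kJ/mol

23.43 kJ/mol


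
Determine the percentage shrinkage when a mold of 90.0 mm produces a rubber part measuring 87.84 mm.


Shrinkage = (mold - part) / mold * 100
= (90.0 - 87.84) / 90.0 * 100
= 2.16 / 90.0 * 100
= 2.4%

2.4%


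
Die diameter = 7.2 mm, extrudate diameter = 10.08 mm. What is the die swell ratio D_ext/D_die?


Die swell ratio = D_extrudate / D_die
= 10.08 / 7.2
= 1.4

Die swell = 1.4


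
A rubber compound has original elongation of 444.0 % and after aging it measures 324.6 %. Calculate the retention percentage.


Retention = aged / original * 100
= 324.6 / 444.0 * 100
= 73.1%

73.1%


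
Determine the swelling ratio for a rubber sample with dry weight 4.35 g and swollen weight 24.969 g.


Q = W_swollen / W_dry
Q = 24.969 / 4.35
Q = 5.74

Q = 5.74


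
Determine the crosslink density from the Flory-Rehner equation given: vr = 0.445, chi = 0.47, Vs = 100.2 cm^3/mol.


ln(1 - vr) = ln(1 - 0.445) = -0.5888
Numerator = -((-0.5888) + 0.445 + 0.47 * 0.445^2) = 0.0507
Denominator = 100.2 * (0.445^(1/3) - 0.445/2) = 54.2043
nu = 0.0507 / 54.2043 = 9.3564e-04 mol/cm^3

9.3564e-04 mol/cm^3


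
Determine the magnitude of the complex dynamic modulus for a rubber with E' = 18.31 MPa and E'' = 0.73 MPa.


|E*| = sqrt(E'^2 + E''^2)
= sqrt(18.31^2 + 0.73^2)
= sqrt(335.2561 + 0.5329)
= 18.325 MPa

18.325 MPa


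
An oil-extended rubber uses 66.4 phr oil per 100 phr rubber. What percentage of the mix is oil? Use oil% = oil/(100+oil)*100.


Oil % = oil / (100 + oil) * 100
= 66.4 / (100 + 66.4) * 100
= 66.4 / 166.4 * 100
= 39.9%

39.9%


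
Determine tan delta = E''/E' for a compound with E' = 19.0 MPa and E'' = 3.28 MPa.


tan delta = E'' / E'
= 3.28 / 19.0
= 0.1726

tan delta = 0.1726


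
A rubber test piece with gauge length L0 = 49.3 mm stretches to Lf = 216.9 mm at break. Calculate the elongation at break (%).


Elongation = (Lf - L0) / L0 * 100
= (216.9 - 49.3) / 49.3 * 100
= 167.6 / 49.3 * 100
= 340.0%

340.0%


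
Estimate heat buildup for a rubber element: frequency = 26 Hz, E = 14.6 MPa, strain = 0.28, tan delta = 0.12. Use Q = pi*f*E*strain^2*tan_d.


Q = pi * f * E * strain^2 * tan_d
= pi * 26 * 14.6 * 0.28^2 * 0.12
= pi * 26 * 14.6 * 0.0784 * 0.12
= 11.2195

Q = 11.2195


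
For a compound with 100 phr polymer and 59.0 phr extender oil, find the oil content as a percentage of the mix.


Oil % = oil / (100 + oil) * 100
= 59.0 / (100 + 59.0) * 100
= 59.0 / 159.0 * 100
= 37.11%

37.11%


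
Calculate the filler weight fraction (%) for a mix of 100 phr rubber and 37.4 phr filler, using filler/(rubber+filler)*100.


Filler % = filler / (rubber + filler) * 100
= 37.4 / (100 + 37.4) * 100
= 37.4 / 137.4 * 100
= 27.22%

27.22%


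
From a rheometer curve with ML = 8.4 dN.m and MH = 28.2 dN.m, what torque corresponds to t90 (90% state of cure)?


M90 = ML + 0.9 * (MH - ML)
M90 = 8.4 + 0.9 * (28.2 - 8.4)
M90 = 8.4 + 0.9 * 19.8
M90 = 26.22 dN.m

26.22 dN.m


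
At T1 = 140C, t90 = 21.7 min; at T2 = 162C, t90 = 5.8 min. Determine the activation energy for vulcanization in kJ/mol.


T1 = 413.15 K, T2 = 435.15 K
1/T1 - 1/T2 = 1.2237e-04
ln(t1/t2) = ln(21.7/5.8) = 1.3195
Ea = 8.314 * 1.3195 / 1.2237e-04 = 89645.4912 J/mol
Ea = 89.65 kJ/mol

89.65 kJ/mol


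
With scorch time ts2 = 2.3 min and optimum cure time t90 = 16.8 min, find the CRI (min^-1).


CRI = 100 / (t90 - ts2)
= 100 / (16.8 - 2.3)
= 100 / 14.5
= 6.9 min^-1

6.9 min^-1


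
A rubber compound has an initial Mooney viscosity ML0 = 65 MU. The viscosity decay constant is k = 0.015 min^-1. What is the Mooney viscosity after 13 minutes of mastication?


ML = ML0 * exp(-k * t)
ML = 65 * exp(-0.015 * 13)
ML = 65 * 0.8228
ML = 53.48 MU

53.48 MU


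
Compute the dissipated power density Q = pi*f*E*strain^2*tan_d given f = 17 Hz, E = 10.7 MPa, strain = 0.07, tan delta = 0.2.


Q = pi * f * E * strain^2 * tan_d
= pi * 17 * 10.7 * 0.07^2 * 0.2
= pi * 17 * 10.7 * 0.0049 * 0.2
= 0.5600

Q = 0.5600


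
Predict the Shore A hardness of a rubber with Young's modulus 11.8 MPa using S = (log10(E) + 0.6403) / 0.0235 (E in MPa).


log10(E) = 0.0235*S - 0.6403  =>  S = (log10(E) + 0.6403) / 0.0235
log10(11.8) = 1.071882
S = (1.071882 + 0.6403) / 0.0235 = 1.712182 / 0.0235
S = 72.9

Shore A = 72.9


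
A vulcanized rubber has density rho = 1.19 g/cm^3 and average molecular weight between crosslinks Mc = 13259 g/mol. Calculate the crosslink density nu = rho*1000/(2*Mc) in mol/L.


nu = rho * 1000 / (2 * Mc)
nu = 1.19 * 1000 / (2 * 13259)
nu = 1190.0 / 26518
nu = 0.0449 mol/L

0.0449 mol/L


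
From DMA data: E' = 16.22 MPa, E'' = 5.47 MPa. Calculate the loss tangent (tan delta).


tan delta = E'' / E'
= 5.47 / 16.22
= 0.3372

tan delta = 0.3372


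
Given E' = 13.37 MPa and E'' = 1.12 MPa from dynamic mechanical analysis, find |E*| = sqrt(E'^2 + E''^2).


|E*| = sqrt(E'^2 + E''^2)
= sqrt(13.37^2 + 1.12^2)
= sqrt(178.7569 + 1.2544)
= 13.417 MPa

13.417 MPa


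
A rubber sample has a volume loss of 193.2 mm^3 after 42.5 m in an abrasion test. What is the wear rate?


Rate = volume_loss / distance
= 193.2 / 42.5
= 4.546 mm^3/m

4.546 mm^3/m


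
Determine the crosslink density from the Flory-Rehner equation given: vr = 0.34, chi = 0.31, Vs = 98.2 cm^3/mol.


ln(1 - vr) = ln(1 - 0.34) = -0.4155
Numerator = -((-0.4155) + 0.34 + 0.31 * 0.34^2) = 0.0397
Denominator = 98.2 * (0.34^(1/3) - 0.34/2) = 51.8450
nu = 0.0397 / 51.8450 = 7.6535e-04 mol/cm^3

7.6535e-04 mol/cm^3


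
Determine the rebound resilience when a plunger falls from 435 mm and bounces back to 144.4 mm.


Resilience = h_rebound / h_drop * 100
= 144.4 / 435 * 100
= 33.2%

33.2%


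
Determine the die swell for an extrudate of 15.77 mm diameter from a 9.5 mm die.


Die swell ratio = D_extrudate / D_die
= 15.77 / 9.5
= 1.66

Die swell = 1.66


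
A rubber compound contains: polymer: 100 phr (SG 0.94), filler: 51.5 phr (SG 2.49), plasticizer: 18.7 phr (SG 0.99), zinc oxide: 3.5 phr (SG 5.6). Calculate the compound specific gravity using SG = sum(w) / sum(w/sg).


Sum of weights = 173.7
Volume contributions:
  polymer: 100/0.94 = 106.3830
  filler: 51.5/2.49 = 20.6827
  plasticizer: 18.7/0.99 = 18.8889
  zinc oxide: 3.5/5.6 = 0.6250
Sum of volumes = 146.5796
SG = 173.7 / 146.5796 = 1.185

SG = 1.185


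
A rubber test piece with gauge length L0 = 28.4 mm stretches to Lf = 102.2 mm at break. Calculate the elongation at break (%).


Elongation = (Lf - L0) / L0 * 100
= (102.2 - 28.4) / 28.4 * 100
= 73.8 / 28.4 * 100
= 259.9%

259.9%


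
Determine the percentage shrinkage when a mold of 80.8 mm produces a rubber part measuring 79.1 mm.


Shrinkage = (mold - part) / mold * 100
= (80.8 - 79.1) / 80.8 * 100
= 1.7 / 80.8 * 100
= 2.1%

2.1%


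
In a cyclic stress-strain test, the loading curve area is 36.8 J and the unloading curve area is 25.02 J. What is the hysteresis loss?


Hysteresis loss = loading - unloading
= 36.8 - 25.02
= 11.78 J

11.78 J


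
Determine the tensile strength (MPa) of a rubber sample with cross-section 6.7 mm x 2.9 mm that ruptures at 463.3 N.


Area = width * thickness = 6.7 * 2.9 = 19.43 mm^2
TS = force / area = 463.3 / 19.43 = 23.84 MPa

23.84 MPa


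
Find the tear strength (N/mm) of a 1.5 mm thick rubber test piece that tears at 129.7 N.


Tear strength = force / thickness
= 129.7 / 1.5
= 86.47 N/mm

86.47 N/mm


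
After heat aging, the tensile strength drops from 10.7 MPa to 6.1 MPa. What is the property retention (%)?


Retention = aged / original * 100
= 6.1 / 10.7 * 100
= 57.0%

57.0%


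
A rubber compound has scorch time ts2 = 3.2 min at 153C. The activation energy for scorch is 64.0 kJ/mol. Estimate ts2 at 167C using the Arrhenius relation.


Convert temperatures: T1 = 153 + 273.15 = 426.15 K, T2 = 167 + 273.15 = 440.15 K
ts2_new = 3.2 * exp(64000 / 8.314 * (1/440.15 - 1/426.15))
1/T2 - 1/T1 = -7.4639e-05
ts2_new = 1.8 min

1.8 min


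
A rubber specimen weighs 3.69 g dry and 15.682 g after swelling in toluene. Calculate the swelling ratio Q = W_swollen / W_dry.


Q = W_swollen / W_dry
Q = 15.682 / 3.69
Q = 4.25

Q = 4.25


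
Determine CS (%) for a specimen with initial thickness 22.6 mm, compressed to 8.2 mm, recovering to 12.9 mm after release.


CS = (t0 - recovered) / (t0 - ts) * 100
= (22.6 - 12.9) / (22.6 - 8.2) * 100
= 9.7 / 14.4 * 100
= 67.4%

67.4%


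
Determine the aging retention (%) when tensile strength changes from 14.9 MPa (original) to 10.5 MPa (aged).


Retention = aged / original * 100
= 10.5 / 14.9 * 100
= 70.5%

70.5%


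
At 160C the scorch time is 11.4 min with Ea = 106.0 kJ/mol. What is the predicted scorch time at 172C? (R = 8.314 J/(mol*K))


Convert temperatures: T1 = 160 + 273.15 = 433.15 K, T2 = 172 + 273.15 = 445.15 K
ts2_new = 11.4 * exp(106000 / 8.314 * (1/445.15 - 1/433.15))
1/T2 - 1/T1 = -6.2235e-05
ts2_new = 5.16 min

5.16 min


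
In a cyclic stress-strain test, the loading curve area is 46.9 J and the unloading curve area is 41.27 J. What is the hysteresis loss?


Hysteresis loss = loading - unloading
= 46.9 - 41.27
= 5.63 J

5.63 J


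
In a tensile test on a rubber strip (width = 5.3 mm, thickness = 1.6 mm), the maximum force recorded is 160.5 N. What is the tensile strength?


Area = width * thickness = 5.3 * 1.6 = 8.48 mm^2
TS = force / area = 160.5 / 8.48 = 18.93 MPa

18.93 MPa


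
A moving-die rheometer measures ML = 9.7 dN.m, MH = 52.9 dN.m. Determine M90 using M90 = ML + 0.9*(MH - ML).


M90 = ML + 0.9 * (MH - ML)
M90 = 9.7 + 0.9 * (52.9 - 9.7)
M90 = 9.7 + 0.9 * 43.2
M90 = 48.58 dN.m

48.58 dN.m


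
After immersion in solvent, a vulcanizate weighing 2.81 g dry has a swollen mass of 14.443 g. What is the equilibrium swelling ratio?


Q = W_swollen / W_dry
Q = 14.443 / 2.81
Q = 5.14

Q = 5.14


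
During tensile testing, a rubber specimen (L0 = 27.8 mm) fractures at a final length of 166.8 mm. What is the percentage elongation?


Elongation = (Lf - L0) / L0 * 100
= (166.8 - 27.8) / 27.8 * 100
= 139.0 / 27.8 * 100
= 500.0%

500.0%


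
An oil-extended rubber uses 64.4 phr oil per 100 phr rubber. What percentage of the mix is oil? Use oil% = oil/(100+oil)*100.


Oil % = oil / (100 + oil) * 100
= 64.4 / (100 + 64.4) * 100
= 64.4 / 164.4 * 100
= 39.17%

39.17%


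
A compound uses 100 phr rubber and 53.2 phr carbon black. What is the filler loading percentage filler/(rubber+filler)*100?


Filler % = filler / (rubber + filler) * 100
= 53.2 / (100 + 53.2) * 100
= 53.2 / 153.2 * 100
= 34.73%

34.73%


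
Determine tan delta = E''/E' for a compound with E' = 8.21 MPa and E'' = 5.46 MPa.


tan delta = E'' / E'
= 5.46 / 8.21
= 0.665

tan delta = 0.665


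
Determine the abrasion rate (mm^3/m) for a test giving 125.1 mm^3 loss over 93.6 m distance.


Rate = volume_loss / distance
= 125.1 / 93.6
= 1.337 mm^3/m

1.337 mm^3/m


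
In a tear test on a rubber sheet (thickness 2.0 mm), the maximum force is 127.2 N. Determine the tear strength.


Tear strength = force / thickness
= 127.2 / 2.0
= 63.6 N/mm

63.6 N/mm


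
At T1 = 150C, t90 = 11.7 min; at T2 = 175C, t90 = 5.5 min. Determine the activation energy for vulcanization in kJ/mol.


T1 = 423.15 K, T2 = 448.15 K
1/T1 - 1/T2 = 1.3183e-04
ln(t1/t2) = ln(11.7/5.5) = 0.7548
Ea = 8.314 * 0.7548 / 1.3183e-04 = 47603.9614 J/mol
Ea = 47.6 kJ/mol

47.6 kJ/mol


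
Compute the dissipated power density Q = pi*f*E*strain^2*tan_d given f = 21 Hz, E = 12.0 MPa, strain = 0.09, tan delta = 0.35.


Q = pi * f * E * strain^2 * tan_d
= pi * 21 * 12.0 * 0.09^2 * 0.35
= pi * 21 * 12.0 * 0.0081 * 0.35
= 2.2444

Q = 2.2444


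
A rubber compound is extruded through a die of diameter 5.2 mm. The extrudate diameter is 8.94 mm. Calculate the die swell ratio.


Die swell ratio = D_extrudate / D_die
= 8.94 / 5.2
= 1.719

Die swell = 1.719


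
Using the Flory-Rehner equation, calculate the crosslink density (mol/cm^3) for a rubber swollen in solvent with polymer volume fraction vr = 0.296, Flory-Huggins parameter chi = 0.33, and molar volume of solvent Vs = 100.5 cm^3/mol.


ln(1 - vr) = ln(1 - 0.296) = -0.3510
Numerator = -((-0.3510) + 0.296 + 0.33 * 0.296^2) = 0.0261
Denominator = 100.5 * (0.296^(1/3) - 0.296/2) = 52.1037
nu = 0.0261 / 52.1037 = 5.0023e-04 mol/cm^3

5.0023e-04 mol/cm^3


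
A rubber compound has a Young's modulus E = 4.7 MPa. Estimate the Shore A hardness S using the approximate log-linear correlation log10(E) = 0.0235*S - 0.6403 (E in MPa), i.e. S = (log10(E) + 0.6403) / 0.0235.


log10(E) = 0.0235*S - 0.6403  =>  S = (log10(E) + 0.6403) / 0.0235
log10(4.7) = 0.672098
S = (0.672098 + 0.6403) / 0.0235 = 1.312398 / 0.0235
S = 55.8

Shore A = 55.8


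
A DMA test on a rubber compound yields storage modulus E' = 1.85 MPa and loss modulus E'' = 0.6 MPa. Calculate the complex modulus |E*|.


|E*| = sqrt(E'^2 + E''^2)
= sqrt(1.85^2 + 0.6^2)
= sqrt(3.4225 + 0.3600)
= 1.945 MPa

1.945 MPa


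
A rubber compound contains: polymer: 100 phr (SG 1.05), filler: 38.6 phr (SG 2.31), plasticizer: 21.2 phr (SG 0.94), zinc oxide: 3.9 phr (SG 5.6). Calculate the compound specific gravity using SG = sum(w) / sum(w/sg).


Sum of weights = 163.7
Volume contributions:
  polymer: 100/1.05 = 95.2381
  filler: 38.6/2.31 = 16.7100
  plasticizer: 21.2/0.94 = 22.5532
  zinc oxide: 3.9/5.6 = 0.6964
Sum of volumes = 135.1977
SG = 163.7 / 135.1977 = 1.211

SG = 1.211


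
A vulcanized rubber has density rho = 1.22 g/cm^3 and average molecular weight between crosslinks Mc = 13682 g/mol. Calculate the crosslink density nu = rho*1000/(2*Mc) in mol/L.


nu = rho * 1000 / (2 * Mc)
nu = 1.22 * 1000 / (2 * 13682)
nu = 1220.0 / 27364
nu = 0.0446 mol/L

0.0446 mol/L


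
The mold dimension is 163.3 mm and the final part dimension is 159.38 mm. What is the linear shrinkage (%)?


Shrinkage = (mold - part) / mold * 100
= (163.3 - 159.38) / 163.3 * 100
= 3.92 / 163.3 * 100
= 2.4%

2.4%


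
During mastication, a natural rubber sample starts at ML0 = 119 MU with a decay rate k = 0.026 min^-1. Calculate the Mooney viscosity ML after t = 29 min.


ML = ML0 * exp(-k * t)
ML = 119 * exp(-0.026 * 29)
ML = 119 * 0.4705
ML = 55.99 MU

55.99 MU


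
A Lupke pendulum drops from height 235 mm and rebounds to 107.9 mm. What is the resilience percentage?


Resilience = h_rebound / h_drop * 100
= 107.9 / 235 * 100
= 45.9%

45.9%


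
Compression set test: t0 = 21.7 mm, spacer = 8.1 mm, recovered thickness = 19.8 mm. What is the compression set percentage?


CS = (t0 - recovered) / (t0 - ts) * 100
= (21.7 - 19.8) / (21.7 - 8.1) * 100
= 1.9 / 13.6 * 100
= 14.0%

14.0%


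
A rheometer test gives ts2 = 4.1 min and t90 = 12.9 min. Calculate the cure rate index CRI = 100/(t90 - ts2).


CRI = 100 / (t90 - ts2)
= 100 / (12.9 - 4.1)
= 100 / 8.8
= 11.36 min^-1

11.36 min^-1


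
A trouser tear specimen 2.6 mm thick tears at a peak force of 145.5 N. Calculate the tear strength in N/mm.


Tear strength = force / thickness
= 145.5 / 2.6
= 55.96 N/mm

55.96 N/mm


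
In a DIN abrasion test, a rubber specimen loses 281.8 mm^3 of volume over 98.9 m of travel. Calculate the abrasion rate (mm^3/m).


Rate = volume_loss / distance
= 281.8 / 98.9
= 2.849 mm^3/m

2.849 mm^3/m


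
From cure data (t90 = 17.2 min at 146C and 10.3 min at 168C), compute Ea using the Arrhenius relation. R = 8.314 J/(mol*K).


T1 = 419.15 K, T2 = 441.15 K
1/T1 - 1/T2 = 1.1898e-04
ln(t1/t2) = ln(17.2/10.3) = 0.5128
Ea = 8.314 * 0.5128 / 1.1898e-04 = 35831.2435 J/mol
Ea = 35.83 kJ/mol

35.83 kJ/mol


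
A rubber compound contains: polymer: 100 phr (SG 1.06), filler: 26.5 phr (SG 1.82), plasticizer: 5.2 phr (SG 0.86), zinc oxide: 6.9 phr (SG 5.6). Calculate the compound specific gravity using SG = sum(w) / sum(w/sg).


Sum of weights = 138.6
Volume contributions:
  polymer: 100/1.06 = 94.3396
  filler: 26.5/1.82 = 14.5604
  plasticizer: 5.2/0.86 = 6.0465
  zinc oxide: 6.9/5.6 = 1.2321
Sum of volumes = 116.1787
SG = 138.6 / 116.1787 = 1.193

SG = 1.193


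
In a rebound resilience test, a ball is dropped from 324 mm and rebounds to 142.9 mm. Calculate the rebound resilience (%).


Resilience = h_rebound / h_drop * 100
= 142.9 / 324 * 100
= 44.1%

44.1%


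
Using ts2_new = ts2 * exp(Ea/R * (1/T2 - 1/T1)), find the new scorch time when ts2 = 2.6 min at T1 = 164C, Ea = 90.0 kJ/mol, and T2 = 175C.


Convert temperatures: T1 = 164 + 273.15 = 437.15 K, T2 = 175 + 273.15 = 448.15 K
ts2_new = 2.6 * exp(90000 / 8.314 * (1/448.15 - 1/437.15))
1/T2 - 1/T1 = -5.6149e-05
ts2_new = 1.42 min

1.42 min


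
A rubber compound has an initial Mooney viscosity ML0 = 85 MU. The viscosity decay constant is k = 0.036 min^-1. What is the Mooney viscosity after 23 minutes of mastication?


ML = ML0 * exp(-k * t)
ML = 85 * exp(-0.036 * 23)
ML = 85 * 0.4369
ML = 37.14 MU

37.14 MU


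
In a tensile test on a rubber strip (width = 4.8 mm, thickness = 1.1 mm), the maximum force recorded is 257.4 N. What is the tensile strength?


Area = width * thickness = 4.8 * 1.1 = 5.28 mm^2
TS = force / area = 257.4 / 5.28 = 48.75 MPa

48.75 MPa


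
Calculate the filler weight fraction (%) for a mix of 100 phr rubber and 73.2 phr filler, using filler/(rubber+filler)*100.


Filler % = filler / (rubber + filler) * 100
= 73.2 / (100 + 73.2) * 100
= 73.2 / 173.2 * 100
= 42.26%

42.26%


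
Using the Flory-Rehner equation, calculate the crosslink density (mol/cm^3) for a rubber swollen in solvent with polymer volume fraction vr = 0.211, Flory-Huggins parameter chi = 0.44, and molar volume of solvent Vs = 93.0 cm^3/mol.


ln(1 - vr) = ln(1 - 0.211) = -0.2370
Numerator = -((-0.2370) + 0.211 + 0.44 * 0.211^2) = 0.0064
Denominator = 93.0 * (0.211^(1/3) - 0.211/2) = 45.5546
nu = 0.0064 / 45.5546 = 1.4048e-04 mol/cm^3

1.4048e-04 mol/cm^3


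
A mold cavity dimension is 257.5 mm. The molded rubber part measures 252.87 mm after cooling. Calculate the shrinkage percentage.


Shrinkage = (mold - part) / mold * 100
= (257.5 - 252.87) / 257.5 * 100
= 4.63 / 257.5 * 100
= 1.8%

1.8%


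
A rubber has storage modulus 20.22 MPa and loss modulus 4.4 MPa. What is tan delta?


tan delta = E'' / E'
= 4.4 / 20.22
= 0.2176

tan delta = 0.2176


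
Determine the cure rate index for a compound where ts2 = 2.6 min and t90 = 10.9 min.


CRI = 100 / (t90 - ts2)
= 100 / (10.9 - 2.6)
= 100 / 8.3
= 12.05 min^-1

12.05 min^-1


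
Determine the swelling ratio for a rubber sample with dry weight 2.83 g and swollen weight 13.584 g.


Q = W_swollen / W_dry
Q = 13.584 / 2.83
Q = 4.8

Q = 4.8


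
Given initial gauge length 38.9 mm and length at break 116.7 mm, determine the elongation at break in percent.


Elongation = (Lf - L0) / L0 * 100
= (116.7 - 38.9) / 38.9 * 100
= 77.8 / 38.9 * 100
= 200.0%

200.0%


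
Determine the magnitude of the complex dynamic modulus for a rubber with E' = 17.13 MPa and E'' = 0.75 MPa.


|E*| = sqrt(E'^2 + E''^2)
= sqrt(17.13^2 + 0.75^2)
= sqrt(293.4369 + 0.5625)
= 17.146 MPa

17.146 MPa


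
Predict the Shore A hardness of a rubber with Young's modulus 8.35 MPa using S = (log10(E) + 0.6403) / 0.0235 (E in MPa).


log10(E) = 0.0235*S - 0.6403  =>  S = (log10(E) + 0.6403) / 0.0235
log10(8.35) = 0.921686
S = (0.921686 + 0.6403) / 0.0235 = 1.561986 / 0.0235
S = 66.5

Shore A = 66.5


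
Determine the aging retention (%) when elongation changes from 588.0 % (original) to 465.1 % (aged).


Retention = aged / original * 100
= 465.1 / 588.0 * 100
= 79.1%

79.1%


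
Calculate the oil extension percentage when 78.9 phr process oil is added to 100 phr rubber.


Oil % = oil / (100 + oil) * 100
= 78.9 / (100 + 78.9) * 100
= 78.9 / 178.9 * 100
= 44.1%

44.1%


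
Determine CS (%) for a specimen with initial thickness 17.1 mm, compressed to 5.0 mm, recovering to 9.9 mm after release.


CS = (t0 - recovered) / (t0 - ts) * 100
= (17.1 - 9.9) / (17.1 - 5.0) * 100
= 7.2 / 12.1 * 100
= 59.5%

59.5%


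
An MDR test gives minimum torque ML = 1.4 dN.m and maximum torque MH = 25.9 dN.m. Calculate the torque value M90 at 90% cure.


M90 = ML + 0.9 * (MH - ML)
M90 = 1.4 + 0.9 * (25.9 - 1.4)
M90 = 1.4 + 0.9 * 24.5
M90 = 23.45 dN.m

23.45 dN.m


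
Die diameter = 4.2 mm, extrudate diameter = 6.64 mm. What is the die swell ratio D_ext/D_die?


Die swell ratio = D_extrudate / D_die
= 6.64 / 4.2
= 1.581

Die swell = 1.581


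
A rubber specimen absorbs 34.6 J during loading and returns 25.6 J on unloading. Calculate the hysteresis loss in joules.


Hysteresis loss = loading - unloading
= 34.6 - 25.6
= 9.0 J

9.0 J


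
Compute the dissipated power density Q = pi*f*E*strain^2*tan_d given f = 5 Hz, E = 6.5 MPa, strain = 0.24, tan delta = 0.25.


Q = pi * f * E * strain^2 * tan_d
= pi * 5 * 6.5 * 0.24^2 * 0.25
= pi * 5 * 6.5 * 0.0576 * 0.25
= 1.4703

Q = 1.4703


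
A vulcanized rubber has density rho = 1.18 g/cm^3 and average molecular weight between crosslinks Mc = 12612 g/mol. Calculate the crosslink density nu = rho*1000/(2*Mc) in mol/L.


nu = rho * 1000 / (2 * Mc)
nu = 1.18 * 1000 / (2 * 12612)
nu = 1180.0 / 25224
nu = 0.0468 mol/L

0.0468 mol/L


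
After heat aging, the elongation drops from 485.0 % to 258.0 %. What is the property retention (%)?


Retention = aged / original * 100
= 258.0 / 485.0 * 100
= 53.2%

53.2%


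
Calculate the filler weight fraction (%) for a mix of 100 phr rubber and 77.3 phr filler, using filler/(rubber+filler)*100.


Filler % = filler / (rubber + filler) * 100
= 77.3 / (100 + 77.3) * 100
= 77.3 / 177.3 * 100
= 43.6%

43.6%


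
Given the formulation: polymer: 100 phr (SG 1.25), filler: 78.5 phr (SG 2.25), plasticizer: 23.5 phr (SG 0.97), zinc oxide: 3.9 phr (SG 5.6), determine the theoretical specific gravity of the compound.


Sum of weights = 205.9
Volume contributions:
  polymer: 100/1.25 = 80.0000
  filler: 78.5/2.25 = 34.8889
  plasticizer: 23.5/0.97 = 24.2268
  zinc oxide: 3.9/5.6 = 0.6964
Sum of volumes = 139.8121
SG = 205.9 / 139.8121 = 1.473

SG = 1.473


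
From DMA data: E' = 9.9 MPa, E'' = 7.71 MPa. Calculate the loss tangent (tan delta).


tan delta = E'' / E'
= 7.71 / 9.9
= 0.7788

tan delta = 0.7788


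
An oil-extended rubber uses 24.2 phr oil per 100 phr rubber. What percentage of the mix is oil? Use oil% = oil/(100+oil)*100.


Oil % = oil / (100 + oil) * 100
= 24.2 / (100 + 24.2) * 100
= 24.2 / 124.2 * 100
= 19.48%

19.48%


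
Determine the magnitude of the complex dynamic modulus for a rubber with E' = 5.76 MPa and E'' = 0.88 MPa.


|E*| = sqrt(E'^2 + E''^2)
= sqrt(5.76^2 + 0.88^2)
= sqrt(33.1776 + 0.7744)
= 5.827 MPa

5.827 MPa


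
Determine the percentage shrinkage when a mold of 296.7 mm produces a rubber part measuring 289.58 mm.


Shrinkage = (mold - part) / mold * 100
= (296.7 - 289.58) / 296.7 * 100
= 7.12 / 296.7 * 100
= 2.4%

2.4%


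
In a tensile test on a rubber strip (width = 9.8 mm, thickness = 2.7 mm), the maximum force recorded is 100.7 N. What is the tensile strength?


Area = width * thickness = 9.8 * 2.7 = 26.46 mm^2
TS = force / area = 100.7 / 26.46 = 3.81 MPa

3.81 MPa
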